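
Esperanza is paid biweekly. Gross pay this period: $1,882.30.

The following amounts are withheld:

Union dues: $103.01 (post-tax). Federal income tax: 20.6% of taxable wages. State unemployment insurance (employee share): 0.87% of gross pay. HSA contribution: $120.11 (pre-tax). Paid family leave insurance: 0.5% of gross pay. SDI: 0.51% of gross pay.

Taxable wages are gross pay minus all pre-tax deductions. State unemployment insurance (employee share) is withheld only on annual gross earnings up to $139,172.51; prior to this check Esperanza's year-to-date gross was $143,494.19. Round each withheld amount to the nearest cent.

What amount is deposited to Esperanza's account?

$1,277.16

HSA contribution: $120.11
Taxable wages = $1,882.30 − $120.11 = $1,762.19
Federal income tax: $1,762.19 × 0.206 = $363.01
Paid family leave insurance: $1,882.30 × 0.005 = $9.41
SDI: $1,882.30 × 0.0051 = $9.60
State unemployment insurance (employee share): annual cap $139,172.51 already reached (YTD $143,494.19), so $0.00
Union dues: $103.01
Total deductions = $120.11 + $363.01 + $9.41 + $9.60 + $0.00 + $103.01 = $605.14
Net pay = $1,882.30 − $605.14 = $1,277.16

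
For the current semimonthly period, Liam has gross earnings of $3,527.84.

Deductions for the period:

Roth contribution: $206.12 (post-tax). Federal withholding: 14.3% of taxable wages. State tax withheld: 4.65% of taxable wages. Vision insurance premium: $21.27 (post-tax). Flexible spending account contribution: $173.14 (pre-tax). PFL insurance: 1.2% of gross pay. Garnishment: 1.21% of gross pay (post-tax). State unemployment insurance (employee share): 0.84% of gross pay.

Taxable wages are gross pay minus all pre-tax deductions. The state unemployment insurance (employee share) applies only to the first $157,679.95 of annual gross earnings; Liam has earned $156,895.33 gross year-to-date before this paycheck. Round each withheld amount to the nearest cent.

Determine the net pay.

Flexible spending account contribution: $173.14
Taxable wages = $3,527.84 − $173.14 = $3,354.70
State tax withheld: $3,354.70 × 0.0465 = $155.99
Federal withholding: $3,354.70 × 0.143 = $479.72
State unemployment insurance (employee share): only $157,679.95 − $156,895.33 = $784.62 of this check is subject → $784.62 × 0.0084 = $6.59
PFL insurance: $3,527.84 × 0.012 = $42.33
Roth contribution: $206.12
Vision insurance premium: $21.27
Garnishment: $3,527.84 × 0.0121 = $42.69
Total deductions = $173.14 + $155.99 + $479.72 + $6.59 + $42.33 + $206.12 + $21.27 + $42.69 = $1,127.85
Net pay = $3,527.84 − $1,127.85 = $2,399.99

$2,399.99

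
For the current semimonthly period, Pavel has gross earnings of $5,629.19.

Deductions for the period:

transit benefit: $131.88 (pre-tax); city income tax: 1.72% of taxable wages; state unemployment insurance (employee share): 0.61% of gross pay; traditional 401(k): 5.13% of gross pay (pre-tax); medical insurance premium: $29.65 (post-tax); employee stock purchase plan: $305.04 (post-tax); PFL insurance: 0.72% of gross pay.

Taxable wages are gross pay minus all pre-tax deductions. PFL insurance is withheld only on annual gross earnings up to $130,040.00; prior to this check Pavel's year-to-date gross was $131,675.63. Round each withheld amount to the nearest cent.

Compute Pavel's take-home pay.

Traditional 401(k): $5,629.19 × 0.0513 = $288.78
Transit benefit: $131.88
Pre-tax total = $288.78 + $131.88 = $420.66
Taxable wages = $5,629.19 − $420.66 = $5,208.53
City income tax: $5,208.53 × 0.0172 = $89.59
State unemployment insurance (employee share): $5,629.19 × 0.0061 = $34.34
PFL insurance: annual cap $130,040.00 already reached (YTD $131,675.63), so $0.00
Medical insurance premium: $29.65
Employee stock purchase plan: $305.04
Total deductions = $288.78 + $131.88 + $89.59 + $34.34 + $0.00 + $29.65 + $305.04 = $879.28
Net pay = $5,629.19 − $879.28 = $4,749.91

$4,749.91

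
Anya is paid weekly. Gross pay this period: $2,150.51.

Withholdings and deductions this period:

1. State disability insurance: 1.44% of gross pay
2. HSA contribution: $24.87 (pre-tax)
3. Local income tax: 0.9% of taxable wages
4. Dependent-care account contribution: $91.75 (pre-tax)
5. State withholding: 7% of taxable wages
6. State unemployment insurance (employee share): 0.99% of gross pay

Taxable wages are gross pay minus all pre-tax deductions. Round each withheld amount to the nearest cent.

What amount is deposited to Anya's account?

$1,820.95

HSA contribution: $24.87
Dependent-care account contribution: $91.75
Pre-tax total = $24.87 + $91.75 = $116.62
Taxable wages = $2,150.51 − $116.62 = $2,033.89
Local income tax: $2,033.89 × 0.009 = $18.31
State withholding: $2,033.89 × 0.07 = $142.37
State disability insurance: $2,150.51 × 0.0144 = $30.97
State unemployment insurance (employee share): $2,150.51 × 0.0099 = $21.29
Total deductions = $24.87 + $91.75 + $18.31 + $142.37 + $30.97 + $21.29 = $329.56
Net pay = $2,150.51 − $329.56 = $1,820.95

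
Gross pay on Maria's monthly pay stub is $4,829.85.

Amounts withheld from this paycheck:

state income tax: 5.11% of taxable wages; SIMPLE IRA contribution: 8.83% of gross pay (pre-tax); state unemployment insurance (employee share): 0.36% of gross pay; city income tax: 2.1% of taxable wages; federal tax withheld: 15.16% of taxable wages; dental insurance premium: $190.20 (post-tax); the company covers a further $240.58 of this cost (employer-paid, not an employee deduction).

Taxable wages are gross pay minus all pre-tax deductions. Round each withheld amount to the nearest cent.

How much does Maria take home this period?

$3,210.75

SIMPLE IRA contribution: $4,829.85 × 0.0883 = $426.48
Taxable wages = $4,829.85 − $426.48 = $4,403.37
City income tax: $4,403.37 × 0.021 = $92.47
State income tax: $4,403.37 × 0.0511 = $225.01
Federal tax withheld: $4,403.37 × 0.1516 = $667.55
State unemployment insurance (employee share): $4,829.85 × 0.0036 = $17.39
Dental insurance premium: $190.20
(Employer's $240.58 toward dental insurance premium is not withheld from the employee.)
Total deductions = $426.48 + $92.47 + $225.01 + $667.55 + $17.39 + $190.20 = $1,619.10
Net pay = $4,829.85 − $1,619.10 = $3,210.75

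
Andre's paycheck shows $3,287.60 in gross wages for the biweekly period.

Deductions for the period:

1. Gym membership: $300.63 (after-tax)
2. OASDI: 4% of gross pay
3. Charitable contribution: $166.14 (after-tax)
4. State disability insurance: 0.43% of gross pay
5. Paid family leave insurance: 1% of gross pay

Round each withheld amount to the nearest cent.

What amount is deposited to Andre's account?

State disability insurance: $3,287.60 × 0.0043 = $14.14
Paid family leave insurance: $3,287.60 × 0.01 = $32.88
OASDI: $3,287.60 × 0.04 = $131.50
Gym membership: $300.63
Charitable contribution: $166.14
Total deductions = $14.14 + $32.88 + $131.50 + $300.63 + $166.14 = $645.29
Net pay = $3,287.60 − $645.29 = $2,642.31

$2,642.31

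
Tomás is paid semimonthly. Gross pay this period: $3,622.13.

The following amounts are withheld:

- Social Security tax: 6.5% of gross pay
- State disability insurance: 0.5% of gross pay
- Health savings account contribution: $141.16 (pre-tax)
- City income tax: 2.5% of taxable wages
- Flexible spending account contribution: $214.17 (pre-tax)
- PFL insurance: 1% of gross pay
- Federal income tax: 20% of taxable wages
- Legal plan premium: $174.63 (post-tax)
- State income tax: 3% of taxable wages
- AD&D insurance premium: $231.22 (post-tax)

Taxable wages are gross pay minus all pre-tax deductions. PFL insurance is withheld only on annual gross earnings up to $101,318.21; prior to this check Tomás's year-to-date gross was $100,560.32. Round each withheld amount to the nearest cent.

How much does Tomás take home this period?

Health savings account contribution: $141.16
Flexible spending account contribution: $214.17
Pre-tax total = $141.16 + $214.17 = $355.33
Taxable wages = $3,622.13 − $355.33 = $3,266.80
City income tax: $3,266.80 × 0.025 = $81.67
State income tax: $3,266.80 × 0.03 = $98.00
Federal income tax: $3,266.80 × 0.2 = $653.36
PFL insurance: only $101,318.21 − $100,560.32 = $757.89 of this check is subject → $757.89 × 0.01 = $7.58
State disability insurance: $3,622.13 × 0.005 = $18.11
Social Security tax: $3,622.13 × 0.065 = $235.44
Legal plan premium: $174.63
AD&D insurance premium: $231.22
Total deductions = $141.16 + $214.17 + $81.67 + $98.00 + $653.36 + $7.58 + $18.11 + $235.44 + $174.63 + $231.22 = $1,855.34
Net pay = $3,622.13 − $1,855.34 = $1,766.79

$1,766.79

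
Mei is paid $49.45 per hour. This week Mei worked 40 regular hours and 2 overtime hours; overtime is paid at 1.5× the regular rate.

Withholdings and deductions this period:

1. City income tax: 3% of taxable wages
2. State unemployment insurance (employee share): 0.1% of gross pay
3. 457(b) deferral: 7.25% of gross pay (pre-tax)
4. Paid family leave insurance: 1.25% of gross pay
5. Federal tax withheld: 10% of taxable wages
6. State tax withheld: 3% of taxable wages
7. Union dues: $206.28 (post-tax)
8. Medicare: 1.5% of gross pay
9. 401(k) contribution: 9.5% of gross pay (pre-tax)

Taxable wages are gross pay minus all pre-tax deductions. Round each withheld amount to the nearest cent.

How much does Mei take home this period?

$1,220.06

Regular pay: 40 × $49.45 = $1,978.00
Overtime pay: 2 × $49.45 × 1.5 = $148.35
Gross pay = $1,978.00 + $148.35 = $2,126.35
401(k) contribution: $2,126.35 × 0.095 = $202.00
457(b) deferral: $2,126.35 × 0.0725 = $154.16
Pre-tax total = $202.00 + $154.16 = $356.16
Taxable wages = $2,126.35 − $356.16 = $1,770.19
Federal tax withheld: $1,770.19 × 0.1 = $177.02
State tax withheld: $1,770.19 × 0.03 = $53.11
City income tax: $1,770.19 × 0.03 = $53.11
Paid family leave insurance: $2,126.35 × 0.0125 = $26.58
Medicare: $2,126.35 × 0.015 = $31.90
State unemployment insurance (employee share): $2,126.35 × 0.001 = $2.13
Union dues: $206.28
Total deductions = $202.00 + $154.16 + $177.02 + $53.11 + $53.11 + $26.58 + $31.90 + $2.13 + $206.28 = $906.29
Net pay = $2,126.35 − $906.29 = $1,220.06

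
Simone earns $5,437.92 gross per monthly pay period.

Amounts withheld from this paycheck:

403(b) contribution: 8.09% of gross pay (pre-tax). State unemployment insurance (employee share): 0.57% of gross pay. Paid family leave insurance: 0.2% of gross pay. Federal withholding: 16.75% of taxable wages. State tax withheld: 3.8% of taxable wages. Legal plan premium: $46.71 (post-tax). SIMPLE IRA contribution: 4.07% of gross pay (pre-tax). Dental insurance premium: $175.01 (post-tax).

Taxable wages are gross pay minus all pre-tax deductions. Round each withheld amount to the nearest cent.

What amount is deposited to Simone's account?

$3,531.47

SIMPLE IRA contribution: $5,437.92 × 0.0407 = $221.32
403(b) contribution: $5,437.92 × 0.0809 = $439.93
Pre-tax total = $221.32 + $439.93 = $661.25
Taxable wages = $5,437.92 − $661.25 = $4,776.67
Federal withholding: $4,776.67 × 0.1675 = $800.09
State tax withheld: $4,776.67 × 0.038 = $181.51
Paid family leave insurance: $5,437.92 × 0.002 = $10.88
State unemployment insurance (employee share): $5,437.92 × 0.0057 = $31.00
Dental insurance premium: $175.01
Legal plan premium: $46.71
Total deductions = $221.32 + $439.93 + $800.09 + $181.51 + $10.88 + $31.00 + $175.01 + $46.71 = $1,906.45
Net pay = $5,437.92 − $1,906.45 = $3,531.47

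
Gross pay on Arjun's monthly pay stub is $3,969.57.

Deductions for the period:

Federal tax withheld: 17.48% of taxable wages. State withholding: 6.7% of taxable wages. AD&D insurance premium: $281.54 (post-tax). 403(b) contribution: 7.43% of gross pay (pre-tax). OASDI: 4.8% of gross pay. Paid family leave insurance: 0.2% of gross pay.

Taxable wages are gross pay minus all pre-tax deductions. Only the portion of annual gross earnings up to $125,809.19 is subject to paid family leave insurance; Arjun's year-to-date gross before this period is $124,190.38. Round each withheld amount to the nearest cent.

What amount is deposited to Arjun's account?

$2,310.78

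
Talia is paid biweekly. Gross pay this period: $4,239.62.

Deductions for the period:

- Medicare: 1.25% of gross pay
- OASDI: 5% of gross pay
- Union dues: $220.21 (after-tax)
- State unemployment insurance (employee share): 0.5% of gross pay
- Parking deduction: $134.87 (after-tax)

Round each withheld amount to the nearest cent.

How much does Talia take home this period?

$3,598.36

OASDI: $4,239.62 × 0.05 = $211.98
Medicare: $4,239.62 × 0.0125 = $53.00
State unemployment insurance (employee share): $4,239.62 × 0.005 = $21.20
Parking deduction: $134.87
Union dues: $220.21
Total deductions = $211.98 + $53.00 + $21.20 + $134.87 + $220.21 = $641.26
Net pay = $4,239.62 − $641.26 = $3,598.36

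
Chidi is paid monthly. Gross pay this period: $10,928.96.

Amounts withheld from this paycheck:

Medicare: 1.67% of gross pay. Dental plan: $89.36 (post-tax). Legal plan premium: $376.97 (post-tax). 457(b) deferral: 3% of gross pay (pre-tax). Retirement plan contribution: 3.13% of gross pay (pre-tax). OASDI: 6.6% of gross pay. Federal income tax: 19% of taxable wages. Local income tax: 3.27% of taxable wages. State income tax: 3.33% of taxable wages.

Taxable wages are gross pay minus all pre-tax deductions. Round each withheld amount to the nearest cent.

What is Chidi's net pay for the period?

$6,262.55

457(b) deferral: $10,928.96 × 0.03 = $327.87
Retirement plan contribution: $10,928.96 × 0.0313 = $342.08
Pre-tax total = $327.87 + $342.08 = $669.95
Taxable wages = $10,928.96 − $669.95 = $10,259.01
Federal income tax: $10,259.01 × 0.19 = $1,949.21
Local income tax: $10,259.01 × 0.0327 = $335.47
State income tax: $10,259.01 × 0.0333 = $341.63
OASDI: $10,928.96 × 0.066 = $721.31
Medicare: $10,928.96 × 0.0167 = $182.51
Legal plan premium: $376.97
Dental plan: $89.36
Total deductions = $327.87 + $342.08 + $1,949.21 + $335.47 + $341.63 + $721.31 + $182.51 + $376.97 + $89.36 = $4,666.41
Net pay = $10,928.96 − $4,666.41 = $6,262.55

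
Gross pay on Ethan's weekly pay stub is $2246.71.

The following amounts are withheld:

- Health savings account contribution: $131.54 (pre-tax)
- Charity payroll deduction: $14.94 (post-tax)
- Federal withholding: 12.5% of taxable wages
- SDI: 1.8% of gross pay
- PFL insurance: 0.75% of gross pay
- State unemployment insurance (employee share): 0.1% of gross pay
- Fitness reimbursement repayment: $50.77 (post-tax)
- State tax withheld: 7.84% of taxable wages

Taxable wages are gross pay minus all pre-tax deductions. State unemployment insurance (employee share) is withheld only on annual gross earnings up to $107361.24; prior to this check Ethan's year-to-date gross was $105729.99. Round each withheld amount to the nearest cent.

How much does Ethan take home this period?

Health savings account contribution: $131.54
Taxable wages = $2246.71 − $131.54 = $2115.17
Federal withholding: $2115.17 × 0.125 = $264.40
State tax withheld: $2115.17 × 0.0784 = $165.83
State unemployment insurance (employee share): only $107361.24 − $105729.99 = $1631.25 of this check is subject → $1631.25 × 0.001 = $1.63
PFL insurance: $2246.71 × 0.0075 = $16.85
SDI: $2246.71 × 0.018 = $40.44
Fitness reimbursement repayment: $50.77
Charity payroll deduction: $14.94
Total deductions = $131.54 + $264.40 + $165.83 + $1.63 + $16.85 + $40.44 + $50.77 + $14.94 = $686.40
Net pay = $2246.71 − $686.40 = $1560.31

$1560.31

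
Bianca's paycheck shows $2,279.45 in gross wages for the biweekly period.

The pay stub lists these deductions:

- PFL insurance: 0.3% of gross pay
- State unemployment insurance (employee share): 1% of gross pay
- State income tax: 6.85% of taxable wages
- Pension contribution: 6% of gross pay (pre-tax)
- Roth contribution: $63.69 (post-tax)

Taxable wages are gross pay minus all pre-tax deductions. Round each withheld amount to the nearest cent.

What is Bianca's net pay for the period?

$1,902.59

Pension contribution: $2,279.45 × 0.06 = $136.77
Taxable wages = $2,279.45 − $136.77 = $2,142.68
State income tax: $2,142.68 × 0.0685 = $146.77
PFL insurance: $2,279.45 × 0.003 = $6.84
State unemployment insurance (employee share): $2,279.45 × 0.01 = $22.79
Roth contribution: $63.69
Total deductions = $136.77 + $146.77 + $6.84 + $22.79 + $63.69 = $376.86
Net pay = $2,279.45 − $376.86 = $1,902.59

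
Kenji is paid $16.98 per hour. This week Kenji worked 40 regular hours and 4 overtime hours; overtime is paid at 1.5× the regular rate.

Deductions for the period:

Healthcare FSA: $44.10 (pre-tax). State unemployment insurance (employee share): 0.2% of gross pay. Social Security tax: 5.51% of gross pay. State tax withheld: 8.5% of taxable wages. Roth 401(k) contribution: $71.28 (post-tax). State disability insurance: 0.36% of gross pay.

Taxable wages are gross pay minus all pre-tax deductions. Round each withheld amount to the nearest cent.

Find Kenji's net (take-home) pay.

Regular pay: 40 × $16.98 = $679.20
Overtime pay: 4 × $16.98 × 1.5 = $101.88
Gross pay = $679.20 + $101.88 = $781.08
Healthcare FSA: $44.10
Taxable wages = $781.08 − $44.10 = $736.98
State tax withheld: $736.98 × 0.085 = $62.64
State unemployment insurance (employee share): $781.08 × 0.002 = $1.56
State disability insurance: $781.08 × 0.0036 = $2.81
Social Security tax: $781.08 × 0.0551 = $43.04
Roth 401(k) contribution: $71.28
Total deductions = $44.10 + $62.64 + $1.56 + $2.81 + $43.04 + $71.28 = $225.43
Net pay = $781.08 − $225.43 = $555.65

$555.65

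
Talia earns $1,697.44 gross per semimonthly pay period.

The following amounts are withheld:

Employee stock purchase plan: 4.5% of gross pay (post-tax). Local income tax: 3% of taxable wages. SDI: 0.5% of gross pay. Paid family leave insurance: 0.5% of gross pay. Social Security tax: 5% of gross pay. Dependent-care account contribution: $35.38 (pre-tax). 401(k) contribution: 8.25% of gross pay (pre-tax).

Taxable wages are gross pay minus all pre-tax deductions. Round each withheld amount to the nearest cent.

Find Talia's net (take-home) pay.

401(k) contribution: $1,697.44 × 0.0825 = $140.04
Dependent-care account contribution: $35.38
Pre-tax total = $140.04 + $35.38 = $175.42
Taxable wages = $1,697.44 − $175.42 = $1,522.02
Local income tax: $1,522.02 × 0.03 = $45.66
SDI: $1,697.44 × 0.005 = $8.49
Social Security tax: $1,697.44 × 0.05 = $84.87
Paid family leave insurance: $1,697.44 × 0.005 = $8.49
Employee stock purchase plan: $1,697.44 × 0.045 = $76.38
Total deductions = $140.04 + $35.38 + $45.66 + $8.49 + $84.87 + $8.49 + $76.38 = $399.31
Net pay = $1,697.44 − $399.31 = $1,298.13

$1,298.13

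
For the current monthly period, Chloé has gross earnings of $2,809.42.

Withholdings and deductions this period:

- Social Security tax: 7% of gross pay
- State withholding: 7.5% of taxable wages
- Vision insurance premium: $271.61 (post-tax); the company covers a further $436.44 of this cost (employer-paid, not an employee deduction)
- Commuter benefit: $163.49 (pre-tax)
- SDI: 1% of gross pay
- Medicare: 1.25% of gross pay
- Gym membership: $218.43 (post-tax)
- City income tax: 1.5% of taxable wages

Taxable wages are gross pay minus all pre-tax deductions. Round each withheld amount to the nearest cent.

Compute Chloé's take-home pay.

$1,657.89

Commuter benefit: $163.49
Taxable wages = $2,809.42 − $163.49 = $2,645.93
State withholding: $2,645.93 × 0.075 = $198.44
City income tax: $2,645.93 × 0.015 = $39.69
Medicare: $2,809.42 × 0.0125 = $35.12
SDI: $2,809.42 × 0.01 = $28.09
Social Security tax: $2,809.42 × 0.07 = $196.66
Gym membership: $218.43
Vision insurance premium: $271.61
(Employer's $436.44 toward vision insurance premium is not withheld from the employee.)
Total deductions = $163.49 + $198.44 + $39.69 + $35.12 + $28.09 + $196.66 + $218.43 + $271.61 = $1,151.53
Net pay = $2,809.42 − $1,151.53 = $1,657.89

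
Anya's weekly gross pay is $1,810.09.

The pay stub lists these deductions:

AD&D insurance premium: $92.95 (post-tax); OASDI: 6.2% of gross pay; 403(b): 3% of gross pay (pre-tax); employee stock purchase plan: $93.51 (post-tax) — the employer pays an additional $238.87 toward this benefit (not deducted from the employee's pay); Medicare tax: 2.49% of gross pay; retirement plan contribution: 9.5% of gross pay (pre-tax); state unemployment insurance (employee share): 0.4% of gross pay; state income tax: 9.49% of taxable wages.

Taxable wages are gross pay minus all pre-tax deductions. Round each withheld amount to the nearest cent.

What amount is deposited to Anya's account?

$1,082.52

403(b): $1,810.09 × 0.03 = $54.30
Retirement plan contribution: $1,810.09 × 0.095 = $171.96
Pre-tax total = $54.30 + $171.96 = $226.26
Taxable wages = $1,810.09 − $226.26 = $1,583.83
State income tax: $1,583.83 × 0.0949 = $150.31
OASDI: $1,810.09 × 0.062 = $112.23
Medicare tax: $1,810.09 × 0.0249 = $45.07
State unemployment insurance (employee share): $1,810.09 × 0.004 = $7.24
AD&D insurance premium: $92.95
Employee stock purchase plan: $93.51
(Employer's $238.87 toward employee stock purchase plan is not withheld from the employee.)
Total deductions = $54.30 + $171.96 + $150.31 + $112.23 + $45.07 + $7.24 + $92.95 + $93.51 = $727.57
Net pay = $1,810.09 − $727.57 = $1,082.52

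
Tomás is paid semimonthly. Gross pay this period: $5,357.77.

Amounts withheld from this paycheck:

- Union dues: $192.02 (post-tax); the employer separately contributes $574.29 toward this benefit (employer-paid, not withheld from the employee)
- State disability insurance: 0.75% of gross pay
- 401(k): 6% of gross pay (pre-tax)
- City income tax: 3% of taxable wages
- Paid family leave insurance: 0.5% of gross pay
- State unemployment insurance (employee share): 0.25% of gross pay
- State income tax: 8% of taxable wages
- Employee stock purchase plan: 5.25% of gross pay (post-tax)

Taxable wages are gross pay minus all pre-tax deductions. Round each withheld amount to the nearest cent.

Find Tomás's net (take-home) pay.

401(k): $5,357.77 × 0.06 = $321.47
Taxable wages = $5,357.77 − $321.47 = $5,036.30
State income tax: $5,036.30 × 0.08 = $402.90
City income tax: $5,036.30 × 0.03 = $151.09
State unemployment insurance (employee share): $5,357.77 × 0.0025 = $13.39
State disability insurance: $5,357.77 × 0.0075 = $40.18
Paid family leave insurance: $5,357.77 × 0.005 = $26.79
Employee stock purchase plan: $5,357.77 × 0.0525 = $281.28
Union dues: $192.02
(Employer's $574.29 toward union dues is not withheld from the employee.)
Total deductions = $321.47 + $402.90 + $151.09 + $13.39 + $40.18 + $26.79 + $281.28 + $192.02 = $1,429.12
Net pay = $5,357.77 − $1,429.12 = $3,928.65

$3,928.65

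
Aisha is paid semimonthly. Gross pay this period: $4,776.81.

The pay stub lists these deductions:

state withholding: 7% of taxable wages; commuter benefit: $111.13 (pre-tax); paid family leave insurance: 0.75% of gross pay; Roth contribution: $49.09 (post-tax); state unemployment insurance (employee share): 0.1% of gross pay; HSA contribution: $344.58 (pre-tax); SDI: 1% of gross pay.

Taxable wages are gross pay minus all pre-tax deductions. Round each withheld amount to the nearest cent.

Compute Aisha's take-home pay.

Commuter benefit: $111.13
HSA contribution: $344.58
Pre-tax total = $111.13 + $344.58 = $455.71
Taxable wages = $4,776.81 − $455.71 = $4,321.10
State withholding: $4,321.10 × 0.07 = $302.48
State unemployment insurance (employee share): $4,776.81 × 0.001 = $4.78
SDI: $4,776.81 × 0.01 = $47.77
Paid family leave insurance: $4,776.81 × 0.0075 = $35.83
Roth contribution: $49.09
Total deductions = $111.13 + $344.58 + $302.48 + $4.78 + $47.77 + $35.83 + $49.09 = $895.66
Net pay = $4,776.81 − $895.66 = $3,881.15

$3,881.15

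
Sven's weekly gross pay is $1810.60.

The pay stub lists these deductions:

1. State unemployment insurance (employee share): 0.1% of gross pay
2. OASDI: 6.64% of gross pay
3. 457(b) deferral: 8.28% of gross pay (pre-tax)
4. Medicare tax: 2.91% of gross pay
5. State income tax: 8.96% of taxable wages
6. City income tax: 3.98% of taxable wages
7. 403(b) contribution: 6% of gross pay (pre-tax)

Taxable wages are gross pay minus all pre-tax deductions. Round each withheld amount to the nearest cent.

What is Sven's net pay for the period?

$1176.49

457(b) deferral: $1810.60 × 0.0828 = $149.92
403(b) contribution: $1810.60 × 0.06 = $108.64
Pre-tax total = $149.92 + $108.64 = $258.56
Taxable wages = $1810.60 − $258.56 = $1552.04
State income tax: $1552.04 × 0.0896 = $139.06
City income tax: $1552.04 × 0.0398 = $61.77
State unemployment insurance (employee share): $1810.60 × 0.001 = $1.81
Medicare tax: $1810.60 × 0.0291 = $52.69
OASDI: $1810.60 × 0.0664 = $120.22
Total deductions = $149.92 + $108.64 + $139.06 + $61.77 + $1.81 + $52.69 + $120.22 = $634.11
Net pay = $1810.60 − $634.11 = $1176.49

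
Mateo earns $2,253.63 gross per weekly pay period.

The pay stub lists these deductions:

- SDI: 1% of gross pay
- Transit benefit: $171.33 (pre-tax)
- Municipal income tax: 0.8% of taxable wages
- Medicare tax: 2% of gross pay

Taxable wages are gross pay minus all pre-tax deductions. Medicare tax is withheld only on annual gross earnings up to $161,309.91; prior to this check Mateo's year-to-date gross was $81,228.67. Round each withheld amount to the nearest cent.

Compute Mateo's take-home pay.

Transit benefit: $171.33
Taxable wages = $2,253.63 − $171.33 = $2,082.30
Municipal income tax: $2,082.30 × 0.008 = $16.66
Medicare tax: cap not yet reached, full $2,253.63 is subject → $2,253.63 × 0.02 = $45.07
SDI: $2,253.63 × 0.01 = $22.54
Total deductions = $171.33 + $16.66 + $45.07 + $22.54 = $255.60
Net pay = $2,253.63 − $255.60 = $1,998.03

$1,998.03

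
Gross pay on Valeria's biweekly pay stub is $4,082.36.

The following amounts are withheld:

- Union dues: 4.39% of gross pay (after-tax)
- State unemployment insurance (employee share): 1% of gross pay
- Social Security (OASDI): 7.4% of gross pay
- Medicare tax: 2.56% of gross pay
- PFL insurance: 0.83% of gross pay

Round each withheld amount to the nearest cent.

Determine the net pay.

$3,421.84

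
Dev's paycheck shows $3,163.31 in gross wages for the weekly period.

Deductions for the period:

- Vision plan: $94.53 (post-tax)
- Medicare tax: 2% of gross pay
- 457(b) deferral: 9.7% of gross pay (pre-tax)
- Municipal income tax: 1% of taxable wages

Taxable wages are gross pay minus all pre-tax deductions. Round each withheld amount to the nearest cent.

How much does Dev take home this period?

$2,670.11

457(b) deferral: $3,163.31 × 0.097 = $306.84
Taxable wages = $3,163.31 − $306.84 = $2,856.47
Municipal income tax: $2,856.47 × 0.01 = $28.56
Medicare tax: $3,163.31 × 0.02 = $63.27
Vision plan: $94.53
Total deductions = $306.84 + $28.56 + $63.27 + $94.53 = $493.20
Net pay = $3,163.31 − $493.20 = $2,670.11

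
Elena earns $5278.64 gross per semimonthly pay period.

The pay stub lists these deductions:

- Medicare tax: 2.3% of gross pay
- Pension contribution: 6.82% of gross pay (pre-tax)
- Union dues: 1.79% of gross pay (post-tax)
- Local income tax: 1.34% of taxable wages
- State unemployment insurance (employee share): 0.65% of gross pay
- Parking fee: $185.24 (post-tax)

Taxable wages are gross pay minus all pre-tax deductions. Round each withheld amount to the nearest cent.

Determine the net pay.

Pension contribution: $5278.64 × 0.0682 = $360.00
Taxable wages = $5278.64 − $360.00 = $4918.64
Local income tax: $4918.64 × 0.0134 = $65.91
Medicare tax: $5278.64 × 0.023 = $121.41
State unemployment insurance (employee share): $5278.64 × 0.0065 = $34.31
Union dues: $5278.64 × 0.0179 = $94.49
Parking fee: $185.24
Total deductions = $360.00 + $65.91 + $121.41 + $34.31 + $94.49 + $185.24 = $861.36
Net pay = $5278.64 − $861.36 = $4417.28

$4417.28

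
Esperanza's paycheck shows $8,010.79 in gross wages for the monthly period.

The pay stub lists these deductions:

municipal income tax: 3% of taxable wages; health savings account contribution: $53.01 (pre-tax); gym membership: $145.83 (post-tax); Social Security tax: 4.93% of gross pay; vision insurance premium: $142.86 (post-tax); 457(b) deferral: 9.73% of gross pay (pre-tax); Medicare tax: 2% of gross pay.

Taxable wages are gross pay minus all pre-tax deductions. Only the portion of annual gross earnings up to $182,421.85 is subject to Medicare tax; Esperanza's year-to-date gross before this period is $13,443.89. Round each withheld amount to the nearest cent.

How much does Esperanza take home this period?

Health savings account contribution: $53.01
457(b) deferral: $8,010.79 × 0.0973 = $779.45
Pre-tax total = $53.01 + $779.45 = $832.46
Taxable wages = $8,010.79 − $832.46 = $7,178.33
Municipal income tax: $7,178.33 × 0.03 = $215.35
Medicare tax: cap not yet reached, full $8,010.79 is subject → $8,010.79 × 0.02 = $160.22
Social Security tax: $8,010.79 × 0.0493 = $394.93
Gym membership: $145.83
Vision insurance premium: $142.86
Total deductions = $53.01 + $779.45 + $215.35 + $160.22 + $394.93 + $145.83 + $142.86 = $1,891.65
Net pay = $8,010.79 − $1,891.65 = $6,119.14

$6,119.14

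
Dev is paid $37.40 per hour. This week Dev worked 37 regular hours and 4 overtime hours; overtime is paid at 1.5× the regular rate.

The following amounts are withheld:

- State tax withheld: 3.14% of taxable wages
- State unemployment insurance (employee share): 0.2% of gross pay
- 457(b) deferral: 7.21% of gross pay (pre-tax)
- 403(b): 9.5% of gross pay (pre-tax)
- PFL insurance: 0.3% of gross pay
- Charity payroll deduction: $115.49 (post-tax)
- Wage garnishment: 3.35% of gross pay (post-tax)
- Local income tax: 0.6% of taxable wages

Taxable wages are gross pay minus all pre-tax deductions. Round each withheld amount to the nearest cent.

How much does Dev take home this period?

Regular pay: 37 × $37.40 = $1383.80
Overtime pay: 4 × $37.40 × 1.5 = $224.40
Gross pay = $1383.80 + $224.40 = $1608.20
403(b): $1608.20 × 0.095 = $152.78
457(b) deferral: $1608.20 × 0.0721 = $115.95
Pre-tax total = $152.78 + $115.95 = $268.73
Taxable wages = $1608.20 − $268.73 = $1339.47
State tax withheld: $1339.47 × 0.0314 = $42.06
Local income tax: $1339.47 × 0.006 = $8.04
PFL insurance: $1608.20 × 0.003 = $4.82
State unemployment insurance (employee share): $1608.20 × 0.002 = $3.22
Charity payroll deduction: $115.49
Wage garnishment: $1608.20 × 0.0335 = $53.87
Total deductions = $152.78 + $115.95 + $42.06 + $8.04 + $4.82 + $3.22 + $115.49 + $53.87 = $496.23
Net pay = $1608.20 − $496.23 = $1111.97

$1111.97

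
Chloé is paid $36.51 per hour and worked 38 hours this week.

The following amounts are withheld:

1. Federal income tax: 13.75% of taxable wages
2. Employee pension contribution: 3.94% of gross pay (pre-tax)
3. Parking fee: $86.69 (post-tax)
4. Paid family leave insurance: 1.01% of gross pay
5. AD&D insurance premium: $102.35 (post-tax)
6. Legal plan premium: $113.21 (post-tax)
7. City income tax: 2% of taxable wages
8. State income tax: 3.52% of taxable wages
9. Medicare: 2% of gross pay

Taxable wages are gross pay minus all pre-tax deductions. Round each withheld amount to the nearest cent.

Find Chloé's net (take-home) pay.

Gross pay: 38 × $36.51 = $1,387.38
Employee pension contribution: $1,387.38 × 0.0394 = $54.66
Taxable wages = $1,387.38 − $54.66 = $1,332.72
City income tax: $1,332.72 × 0.02 = $26.65
State income tax: $1,332.72 × 0.0352 = $46.91
Federal income tax: $1,332.72 × 0.1375 = $183.25
Paid family leave insurance: $1,387.38 × 0.0101 = $14.01
Medicare: $1,387.38 × 0.02 = $27.75
Parking fee: $86.69
AD&D insurance premium: $102.35
Legal plan premium: $113.21
Total deductions = $54.66 + $26.65 + $46.91 + $183.25 + $14.01 + $27.75 + $86.69 + $102.35 + $113.21 = $655.48
Net pay = $1,387.38 − $655.48 = $731.90

$731.90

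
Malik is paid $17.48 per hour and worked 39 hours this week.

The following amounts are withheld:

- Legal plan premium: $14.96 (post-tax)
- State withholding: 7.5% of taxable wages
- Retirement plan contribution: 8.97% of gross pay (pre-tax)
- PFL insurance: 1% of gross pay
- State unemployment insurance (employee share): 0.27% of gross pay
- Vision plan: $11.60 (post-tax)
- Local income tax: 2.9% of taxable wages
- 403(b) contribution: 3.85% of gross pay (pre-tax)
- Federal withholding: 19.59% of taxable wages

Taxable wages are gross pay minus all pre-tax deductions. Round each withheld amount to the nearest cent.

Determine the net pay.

$380.86

Gross pay: 39 × $17.48 = $681.72
403(b) contribution: $681.72 × 0.0385 = $26.25
Retirement plan contribution: $681.72 × 0.0897 = $61.15
Pre-tax total = $26.25 + $61.15 = $87.40
Taxable wages = $681.72 − $87.40 = $594.32
Local income tax: $594.32 × 0.029 = $17.24
State withholding: $594.32 × 0.075 = $44.57
Federal withholding: $594.32 × 0.1959 = $116.43
PFL insurance: $681.72 × 0.01 = $6.82
State unemployment insurance (employee share): $681.72 × 0.0027 = $1.84
Vision plan: $11.60
Legal plan premium: $14.96
Total deductions = $26.25 + $61.15 + $17.24 + $44.57 + $116.43 + $6.82 + $1.84 + $11.60 + $14.96 = $300.86
Net pay = $681.72 − $300.86 = $380.86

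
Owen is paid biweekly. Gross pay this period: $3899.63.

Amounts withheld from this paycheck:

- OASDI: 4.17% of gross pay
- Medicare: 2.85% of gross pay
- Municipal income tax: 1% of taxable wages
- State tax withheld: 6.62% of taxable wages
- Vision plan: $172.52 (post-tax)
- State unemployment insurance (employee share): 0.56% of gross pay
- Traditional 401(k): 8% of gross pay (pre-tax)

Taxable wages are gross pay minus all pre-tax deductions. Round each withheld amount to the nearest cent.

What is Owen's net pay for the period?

Traditional 401(k): $3899.63 × 0.08 = $311.97
Taxable wages = $3899.63 − $311.97 = $3587.66
State tax withheld: $3587.66 × 0.0662 = $237.50
Municipal income tax: $3587.66 × 0.01 = $35.88
Medicare: $3899.63 × 0.0285 = $111.14
State unemployment insurance (employee share): $3899.63 × 0.0056 = $21.84
OASDI: $3899.63 × 0.0417 = $162.61
Vision plan: $172.52
Total deductions = $311.97 + $237.50 + $35.88 + $111.14 + $21.84 + $162.61 + $172.52 = $1053.46
Net pay = $3899.63 − $1053.46 = $2846.17

$2846.17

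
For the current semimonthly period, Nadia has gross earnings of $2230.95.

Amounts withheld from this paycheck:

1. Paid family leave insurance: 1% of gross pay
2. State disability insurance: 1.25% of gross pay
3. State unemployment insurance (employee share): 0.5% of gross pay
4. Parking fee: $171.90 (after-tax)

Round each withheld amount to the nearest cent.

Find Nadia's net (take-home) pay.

Paid family leave insurance: $2230.95 × 0.01 = $22.31
State disability insurance: $2230.95 × 0.0125 = $27.89
State unemployment insurance (employee share): $2230.95 × 0.005 = $11.15
Parking fee: $171.90
Total deductions = $22.31 + $27.89 + $11.15 + $171.90 = $233.25
Net pay = $2230.95 − $233.25 = $1997.70

$1997.70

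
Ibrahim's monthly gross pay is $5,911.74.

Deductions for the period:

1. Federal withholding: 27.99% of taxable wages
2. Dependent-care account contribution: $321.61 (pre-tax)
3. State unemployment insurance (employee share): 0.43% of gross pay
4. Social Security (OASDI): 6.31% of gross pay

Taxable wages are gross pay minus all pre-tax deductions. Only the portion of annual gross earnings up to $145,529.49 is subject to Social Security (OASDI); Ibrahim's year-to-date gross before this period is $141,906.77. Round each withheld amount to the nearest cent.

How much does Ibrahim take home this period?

$3,771.44

Dependent-care account contribution: $321.61
Taxable wages = $5,911.74 − $321.61 = $5,590.13
Federal withholding: $5,590.13 × 0.2799 = $1,564.68
State unemployment insurance (employee share): $5,911.74 × 0.0043 = $25.42
Social Security (OASDI): only $145,529.49 − $141,906.77 = $3,622.72 of this check is subject → $3,622.72 × 0.0631 = $228.59
Total deductions = $321.61 + $1,564.68 + $25.42 + $228.59 = $2,140.30
Net pay = $5,911.74 − $2,140.30 = $3,771.44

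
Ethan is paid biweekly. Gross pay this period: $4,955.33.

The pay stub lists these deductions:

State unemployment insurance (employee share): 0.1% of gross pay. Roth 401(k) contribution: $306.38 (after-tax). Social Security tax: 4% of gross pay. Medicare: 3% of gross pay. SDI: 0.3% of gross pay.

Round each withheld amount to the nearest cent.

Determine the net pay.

$4,282.25

Social Security tax: $4,955.33 × 0.04 = $198.21
State unemployment insurance (employee share): $4,955.33 × 0.001 = $4.96
SDI: $4,955.33 × 0.003 = $14.87
Medicare: $4,955.33 × 0.03 = $148.66
Roth 401(k) contribution: $306.38
Total deductions = $198.21 + $4.96 + $14.87 + $148.66 + $306.38 = $673.08
Net pay = $4,955.33 − $673.08 = $4,282.25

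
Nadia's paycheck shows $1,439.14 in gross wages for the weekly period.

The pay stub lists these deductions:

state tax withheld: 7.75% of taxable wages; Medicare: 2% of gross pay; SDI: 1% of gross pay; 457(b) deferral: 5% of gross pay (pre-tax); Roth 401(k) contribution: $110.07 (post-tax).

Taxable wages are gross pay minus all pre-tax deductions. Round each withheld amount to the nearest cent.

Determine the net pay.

$1,107.98

457(b) deferral: $1,439.14 × 0.05 = $71.96
Taxable wages = $1,439.14 − $71.96 = $1,367.18
State tax withheld: $1,367.18 × 0.0775 = $105.96
SDI: $1,439.14 × 0.01 = $14.39
Medicare: $1,439.14 × 0.02 = $28.78
Roth 401(k) contribution: $110.07
Total deductions = $71.96 + $105.96 + $14.39 + $28.78 + $110.07 = $331.16
Net pay = $1,439.14 − $331.16 = $1,107.98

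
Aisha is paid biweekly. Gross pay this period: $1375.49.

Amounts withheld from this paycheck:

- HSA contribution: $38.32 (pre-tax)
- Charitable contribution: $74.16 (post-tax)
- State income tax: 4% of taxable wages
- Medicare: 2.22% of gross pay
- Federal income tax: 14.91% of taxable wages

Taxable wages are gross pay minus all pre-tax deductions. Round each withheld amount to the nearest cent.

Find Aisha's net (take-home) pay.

HSA contribution: $38.32
Taxable wages = $1375.49 − $38.32 = $1337.17
State income tax: $1337.17 × 0.04 = $53.49
Federal income tax: $1337.17 × 0.1491 = $199.37
Medicare: $1375.49 × 0.0222 = $30.54
Charitable contribution: $74.16
Total deductions = $38.32 + $53.49 + $199.37 + $30.54 + $74.16 = $395.88
Net pay = $1375.49 − $395.88 = $979.61

$979.61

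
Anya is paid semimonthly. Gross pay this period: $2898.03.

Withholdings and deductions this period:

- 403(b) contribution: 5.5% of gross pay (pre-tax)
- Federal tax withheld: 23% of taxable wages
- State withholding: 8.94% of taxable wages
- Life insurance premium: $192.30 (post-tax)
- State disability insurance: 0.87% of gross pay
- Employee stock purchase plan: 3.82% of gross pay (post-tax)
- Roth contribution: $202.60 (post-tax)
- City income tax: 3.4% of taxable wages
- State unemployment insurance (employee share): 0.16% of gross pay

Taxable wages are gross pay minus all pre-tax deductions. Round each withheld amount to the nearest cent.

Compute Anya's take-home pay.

403(b) contribution: $2898.03 × 0.055 = $159.39
Taxable wages = $2898.03 − $159.39 = $2738.64
City income tax: $2738.64 × 0.034 = $93.11
State withholding: $2738.64 × 0.0894 = $244.83
Federal tax withheld: $2738.64 × 0.23 = $629.89
State unemployment insurance (employee share): $2898.03 × 0.0016 = $4.64
State disability insurance: $2898.03 × 0.0087 = $25.21
Employee stock purchase plan: $2898.03 × 0.0382 = $110.70
Roth contribution: $202.60
Life insurance premium: $192.30
Total deductions = $159.39 + $93.11 + $244.83 + $629.89 + $4.64 + $25.21 + $110.70 + $202.60 + $192.30 = $1662.67
Net pay = $2898.03 − $1662.67 = $1235.36

$1235.36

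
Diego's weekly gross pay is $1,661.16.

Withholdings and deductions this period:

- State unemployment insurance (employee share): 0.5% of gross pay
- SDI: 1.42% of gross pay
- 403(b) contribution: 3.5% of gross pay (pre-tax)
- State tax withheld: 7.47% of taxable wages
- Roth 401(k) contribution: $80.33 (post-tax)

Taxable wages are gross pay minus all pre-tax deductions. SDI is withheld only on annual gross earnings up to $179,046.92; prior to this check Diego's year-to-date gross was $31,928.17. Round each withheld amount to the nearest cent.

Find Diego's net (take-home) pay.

403(b) contribution: $1,661.16 × 0.035 = $58.14
Taxable wages = $1,661.16 − $58.14 = $1,603.02
State tax withheld: $1,603.02 × 0.0747 = $119.75
SDI: cap not yet reached, full $1,661.16 is subject → $1,661.16 × 0.0142 = $23.59
State unemployment insurance (employee share): $1,661.16 × 0.005 = $8.31
Roth 401(k) contribution: $80.33
Total deductions = $58.14 + $119.75 + $23.59 + $8.31 + $80.33 = $290.12
Net pay = $1,661.16 − $290.12 = $1,371.04

$1,371.04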